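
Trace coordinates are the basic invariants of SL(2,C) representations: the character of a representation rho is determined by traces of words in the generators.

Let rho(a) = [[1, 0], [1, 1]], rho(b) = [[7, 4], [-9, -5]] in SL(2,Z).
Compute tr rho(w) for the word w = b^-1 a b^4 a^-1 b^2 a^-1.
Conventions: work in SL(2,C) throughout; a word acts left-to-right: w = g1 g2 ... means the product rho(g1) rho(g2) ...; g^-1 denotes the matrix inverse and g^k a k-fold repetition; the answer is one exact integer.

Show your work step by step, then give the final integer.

rho(b^-1) = [[-5, -4], [9, 7]]
... * rho(a) = [[1, 0], [1, 1]]  ->  [[-9, -4], [16, 7]]
... * rho(b) = [[7, 4], [-9, -5]]  ->  [[-27, -16], [49, 29]]
... * rho(b) = [[7, 4], [-9, -5]]  ->  [[-45, -28], [82, 51]]
... * rho(b) = [[7, 4], [-9, -5]]  ->  [[-63, -40], [115, 73]]
... * rho(b) = [[7, 4], [-9, -5]]  ->  [[-81, -52], [148, 95]]
... * rho(a^-1) = [[1, 0], [-1, 1]]  ->  [[-29, -52], [53, 95]]
... * rho(b) = [[7, 4], [-9, -5]]  ->  [[265, 144], [-484, -263]]
... * rho(b) = [[7, 4], [-9, -5]]  ->  [[559, 340], [-1021, -621]]
... * rho(a^-1) = [[1, 0], [-1, 1]]  ->  [[219, 340], [-400, -621]]
tr = 219 + -621 = -402

-402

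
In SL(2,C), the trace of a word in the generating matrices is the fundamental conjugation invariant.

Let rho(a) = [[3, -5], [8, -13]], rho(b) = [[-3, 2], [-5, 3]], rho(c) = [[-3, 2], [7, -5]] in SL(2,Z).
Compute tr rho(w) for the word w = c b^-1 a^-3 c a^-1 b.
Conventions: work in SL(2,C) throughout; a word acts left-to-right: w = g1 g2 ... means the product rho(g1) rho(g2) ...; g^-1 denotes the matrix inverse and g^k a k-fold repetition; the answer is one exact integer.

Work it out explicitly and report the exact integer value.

rho(c) = [[-3, 2], [7, -5]]
... * rho(b^-1) = [[3, -2], [5, -3]]  ->  [[1, 0], [-4, 1]]
... * rho(a^-1) = [[-13, 5], [-8, 3]]  ->  [[-13, 5], [44, -17]]
... * rho(a^-1) = [[-13, 5], [-8, 3]]  ->  [[129, -50], [-436, 169]]
... * rho(a^-1) = [[-13, 5], [-8, 3]]  ->  [[-1277, 495], [4316, -1673]]
... * rho(c) = [[-3, 2], [7, -5]]  ->  [[7296, -5029], [-24659, 16997]]
... * rho(a^-1) = [[-13, 5], [-8, 3]]  ->  [[-54616, 21393], [184591, -72304]]
... * rho(b) = [[-3, 2], [-5, 3]]  ->  [[56883, -45053], [-192253, 152270]]
tr = 56883 + 152270 = 209153

209153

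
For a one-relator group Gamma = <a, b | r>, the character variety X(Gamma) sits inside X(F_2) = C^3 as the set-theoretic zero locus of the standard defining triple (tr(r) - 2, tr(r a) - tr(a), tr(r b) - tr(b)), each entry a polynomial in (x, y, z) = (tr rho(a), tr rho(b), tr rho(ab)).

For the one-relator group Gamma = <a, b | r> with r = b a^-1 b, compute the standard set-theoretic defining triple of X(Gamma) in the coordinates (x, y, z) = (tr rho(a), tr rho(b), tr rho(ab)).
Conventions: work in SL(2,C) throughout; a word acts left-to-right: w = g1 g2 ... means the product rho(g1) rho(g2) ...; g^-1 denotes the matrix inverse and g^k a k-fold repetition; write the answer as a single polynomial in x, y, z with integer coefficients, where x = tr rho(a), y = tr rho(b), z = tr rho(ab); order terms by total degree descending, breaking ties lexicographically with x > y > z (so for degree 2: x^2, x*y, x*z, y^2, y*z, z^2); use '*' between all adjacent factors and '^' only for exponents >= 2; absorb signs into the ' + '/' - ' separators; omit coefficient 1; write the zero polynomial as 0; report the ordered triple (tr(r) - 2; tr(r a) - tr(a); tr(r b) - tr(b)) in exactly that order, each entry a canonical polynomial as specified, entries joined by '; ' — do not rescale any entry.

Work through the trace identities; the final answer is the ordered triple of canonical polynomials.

x*y^2 - y*z - x - 2; x*y*z - x^2 - z^2 - x + 2; x*y^3 - y^2*z - 2*x*y - y + z

use: tr(b^2) = tr(b) tr(b) - tr(1)   [square of b] = y^2 - 2
use: tr(b^2 a) = tr(b) tr(a b) - tr(a)   [square of b] = y*z - x
use: tr(b a^-1 b) = tr(b^2) tr(a) - tr(b^2 a)   [inverse elimination on a] = x*y^2 - y*z - x
tr(b a b a) = tr(a b) tr(a b) - tr(1)  (split on a) = z^2 - 2
use: tr(b a^-1 b a) = tr(b a b) tr(a) - tr(b a b a)  (eliminate a^-1) = x*y*z - x^2 - z^2 + 2
tr(b^3) = tr(b) tr(b^2) - tr(b) = y^3 - 3*y
use: tr(b^3 a) = tr(b) tr(b a b) - tr(b a) = y^2*z - x*y - z
tr(b a^-1 b^2) = tr(b^3) tr(a) - tr(b^3 a) = x*y^3 - y^2*z - 2*x*y + z
assemble the triple (tr(r) - 2; tr(r a) - x; tr(r b) - y)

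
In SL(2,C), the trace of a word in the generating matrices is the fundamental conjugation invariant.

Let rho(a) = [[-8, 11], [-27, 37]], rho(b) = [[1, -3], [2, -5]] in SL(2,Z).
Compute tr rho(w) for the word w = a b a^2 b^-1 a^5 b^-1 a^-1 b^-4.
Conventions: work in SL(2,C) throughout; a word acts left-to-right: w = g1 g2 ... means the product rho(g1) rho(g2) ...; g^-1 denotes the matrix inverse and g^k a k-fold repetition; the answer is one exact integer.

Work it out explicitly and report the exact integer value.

-3961864646193330

rho(a) = [[-8, 11], [-27, 37]]
... * rho(b) = [[1, -3], [2, -5]]  ->  [[14, -31], [47, -104]]
... * rho(a) = [[-8, 11], [-27, 37]]  ->  [[725, -993], [2432, -3331]]
... * rho(a) = [[-8, 11], [-27, 37]]  ->  [[21011, -28766], [70481, -96495]]
... * rho(b^-1) = [[-5, 3], [-2, 1]]  ->  [[-47523, 34267], [-159415, 114948]]
... * rho(a) = [[-8, 11], [-27, 37]]  ->  [[-545025, 745126], [-1828276, 2499511]]
... * rho(a) = [[-8, 11], [-27, 37]]  ->  [[-15758202, 21574387], [-52860589, 72370871]]
... * rho(a) = [[-8, 11], [-27, 37]]  ->  [[-456442833, 624912097], [-1531128805, 2096255748]]
... * rho(a) = [[-8, 11], [-27, 37]]  ->  [[-13221083955, 18100876426], [-44349874756, 60719045821]]
... * rho(a) = [[-8, 11], [-27, 37]]  ->  [[-382954991862, 524300504257], [-1284615239119, 1758756073061]]
... * rho(b^-1) = [[-5, 3], [-2, 1]]  ->  [[866173950796, -624564471329], [2905564049473, -2095089644296]]
... * rho(a^-1) = [[37, -11], [27, -8]]  ->  [[15185195453569, -4531397688124], [50938449434509, -15200487389835]]
... * rho(b^-1) = [[-5, 3], [-2, 1]]  ->  [[-66863181891597, 41024188672583], [-224291272392875, 137614860913692]]
... * rho(b^-1) = [[-5, 3], [-2, 1]]  ->  [[252267532112819, -159565357002208], [846226640136991, -535258956264933]]
... * rho(b^-1) = [[-5, 3], [-2, 1]]  ->  [[-942206946559679, 597237239336249], [-3160615288155089, 2003420964146040]]
... * rho(b^-1) = [[-5, 3], [-2, 1]]  ->  [[3516560254125897, -2229383600342788], [11796234512483365, -7478424900319227]]
tr = 3516560254125897 + -7478424900319227 = -3961864646193330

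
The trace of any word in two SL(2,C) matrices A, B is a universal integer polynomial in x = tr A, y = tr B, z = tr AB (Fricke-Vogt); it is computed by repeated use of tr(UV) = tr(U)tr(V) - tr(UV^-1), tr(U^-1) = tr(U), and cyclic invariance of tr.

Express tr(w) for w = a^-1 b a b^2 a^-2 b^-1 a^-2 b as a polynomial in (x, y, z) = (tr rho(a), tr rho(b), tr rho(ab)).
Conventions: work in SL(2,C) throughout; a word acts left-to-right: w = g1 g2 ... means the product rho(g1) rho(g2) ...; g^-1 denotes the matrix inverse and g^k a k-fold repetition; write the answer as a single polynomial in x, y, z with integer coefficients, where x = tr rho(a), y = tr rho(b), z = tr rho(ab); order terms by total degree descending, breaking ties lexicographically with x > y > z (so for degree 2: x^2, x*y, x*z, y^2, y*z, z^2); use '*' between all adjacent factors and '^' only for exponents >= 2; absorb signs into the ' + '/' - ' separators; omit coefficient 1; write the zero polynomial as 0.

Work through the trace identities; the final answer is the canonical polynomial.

x^4*y^3*z^2 - x^5*y^2*z - x^3*y^4*z - 2*x^3*y^2*z^3 + x^4*y^3 + x^4*y*z^2 + x^2*y^3*z^2 + x^2*y*z^4 + x^3*y^2*z - x^2*y^3 - x^2*y*z^2 + 2*x*y^2*z - x*z^3 - 2*x^2*y - y*z^2 + 2*x*z + y

apply: trace(b a b) = trace(b) * trace(a b) - trace(a) = y*z - x
trace(a b^3) = trace(b) * trace(b a b) - trace(b a) = y^2*z - x*y - z
trace(b^2 a b^2) = trace(b) * trace(a b^3) - trace(a b^2) = y^3*z - x*y^2 - 2*y*z + x
trace(a b a b) = trace(a b) * trace(a b) - trace(1)   [split at repeated a] = z^2 - 2
trace(a b a) = trace(a) * trace(b a) - trace(b) = x*z - y
use: trace(a b^2 a b) = trace(b) * trace(a b a b) - trace(a b a) = y*z^2 - x*z - y
use: trace(a^2) = trace(a) * trace(a) - trace(1) = x^2 - 2
apply: trace(a b^2 a) = trace(b) * trace(a^2 b) - trace(a^2) = x*y*z - x^2 - y^2 + 2
use: trace(b^2 a b^2 a) = trace(b) * trace(a b^2 a b) - trace(a b^2 a) = y^2*z^2 - 2*x*y*z + x^2 - 2
use: trace(a^-1 b^2 a b^2) = trace(b^2 a b^2) * trace(a) - trace(b^2 a b^2 a) = x*y^3*z - x^2*y^2 - y^2*z^2 + 2
apply: trace(b a b^2 a^-2 b) = trace(a^-1 b^2 a b^2) * trace(a) - trace(a^-1 b^2 a b^2 a) = x^2*y^3*z - x^3*y^2 - x*y^2*z^2 - y^3*z + x*y^2 + 2*y*z + x
use: trace(b a b a b^2) = trace(b) * trace(b a b a b) - trace(b a b a) = y^2*z^2 - x*y*z - y^2 - z^2 + 2
trace(a b a b a b) = trace(a b) * trace(a b a b) - trace(a^-1 b^-1)   [split at repeated a] = z^3 - 3*z
apply: trace(a b a b a) = trace(a) * trace(b a b a) - trace(b a b) = x*z^2 - y*z - x
use: trace(b a b a b^2 a) = trace(b) * trace(a b a b a b) - trace(a b a b a) = y*z^3 - x*z^2 - 2*y*z + x
apply: trace(a^-1 b a b a b^2) = trace(b a b a b^2) * trace(a) - trace(b a b a b^2 a) = x*y^2*z^2 - x^2*y*z - y*z^3 - x*y^2 + 2*y*z + x
apply: trace(b a b^2 a^-2 b a) = trace(a^-1 b a b a b^2) * trace(a) - trace(a^-1 b a b a b^2 a) = x^2*y^2*z^2 - x^3*y*z - x*y*z^3 - x^2*y^2 - y^2*z^2 + 3*x*y*z + x^2 + y^2 + z^2 - 2
use: trace(a^-2 b a^-1 b a b^2) = trace(b a b^2 a^-2 b) * trace(a) - trace(b a b^2 a^-2 b a) = x^3*y^3*z - x^4*y^2 - 2*x^2*y^2*z^2 + x^3*y*z - x*y^3*z + x*y*z^3 + 2*x^2*y^2 + y^2*z^2 - x*y*z - y^2 - z^2 + 2
trace(a^-1 b a^-1 b a b^2) = trace(b a b^2 a^-1 b) * trace(a) - trace(b a b^2 a^-1 b a) = x^2*y^3*z - x^3*y^2 - 2*x*y^2*z^2 + x^2*y*z + y*z^3 + x*y^2 - 2*y*z + x
use: trace(a^-2 b a^-1 b a b^2 a^-1) = trace(a^-2 b a^-1 b a b^2) * trace(a) - trace(a^-2 b a^-1 b a b^2 a) = x^4*y^3*z - x^5*y^2 - 2*x^3*y^2*z^2 + x^4*y*z - 2*x^2*y^3*z + x^2*y*z^3 + 3*x^3*y^2 + 3*x*y^2*z^2 - 2*x^2*y*z - y*z^3 - 2*x*y^2 - x*z^2 + 2*y*z + x
trace(b^3 a b^2) = trace(b) * trace(b^2 a b^2) - trace(b^2 a b) = y^4*z - x*y^3 - 3*y^2*z + 2*x*y + z
trace(b^3 a b^2 a) = trace(b) * trace(b a b^2 a b) - trace(b a b^2 a) = y^3*z^2 - 2*x*y^2*z + x^2*y - y*z^2 + x*z - y
trace(b^2 a b^2 a^-1 b) = trace(b^3 a b^2) * trace(a) - trace(b^3 a b^2 a) = x*y^4*z - x^2*y^3 - y^3*z^2 - x*y^2*z + x^2*y + y*z^2 + y
trace(a b^2 a b a) = trace(a) * trace(b^2 a b a) - trace(b^2 a b) = x*y*z^2 - x^2*z - y^2*z + z
trace(b a b^2 a b^2 a) = trace(b) * trace(a b^2 a b a b) - trace(a b^2 a b a) = y^2*z^3 - 2*x*y*z^2 + x^2*z - y^2*z + x*y - z
trace(b^2 a b^2 a^-1 b a) = trace(b a b^2 a b^2) * trace(a) - trace(b a b^2 a b^2 a) = x*y^3*z^2 - 2*x^2*y^2*z - y^2*z^3 + x^3*y + x*y*z^2 + y^2*z - 2*x*y + z
trace(b^2 a b^2 a^-1 b a^-1) = trace(b^2 a b^2 a^-1 b) * trace(a) - trace(b^2 a b^2 a^-1 b a) = x^2*y^4*z - x^3*y^3 - 2*x*y^3*z^2 + x^2*y^2*z + y^2*z^3 - y^2*z + 3*x*y - z
trace(b a b^2 a^-1 b a^-2 b) = trace(b^2 a b^2 a^-1 b a^-1) * trace(a) - trace(b^2 a b^2 a^-1 b) = x^3*y^4*z - x^4*y^3 - 2*x^2*y^3*z^2 + x^3*y^2*z - x*y^4*z + x*y^2*z^3 + x^2*y^3 + y^3*z^2 + 2*x^2*y - y*z^2 - x*z - y
trace(b a b a b^3) = trace(b) * trace(a b a b^3) - trace(a b a b^2) = y^3*z^2 - x*y^2*z - y^3 - 2*y*z^2 + x*z + 3*y
use: trace(b a b a b^3 a) = trace(b) * trace(a b a b a b^2) - trace(a b a b a b) = y^2*z^3 - x*y*z^2 - 2*y^2*z - z^3 + x*y + 3*z
apply: trace(b a^-1 b a b a b^2) = trace(b a b a b^3) * trace(a) - trace(b a b a b^3 a) = x*y^3*z^2 - x^2*y^2*z - y^2*z^3 - x*y^3 - x*y*z^2 + x^2*z + 2*y^2*z + z^3 + 2*x*y - 3*z
trace(a b a b a b a b) = trace(a b a b a b) * trace(a b) - trace(b a b a)   [split at repeated a] = z^4 - 4*z^2 + 2
use: trace(a b a b a b a) = trace(a) * trace(b a b a b a) - trace(b a b a b) = x*z^3 - y*z^2 - 2*x*z + y
use: trace(b a b a b^2 a b a) = trace(b) * trace(a b a b a b a b) - trace(a b a b a b a) = y*z^4 - x*z^3 - 3*y*z^2 + 2*x*z + y
trace(b a^-1 b a b a b^2 a) = trace(b a b a b^2 a b) * trace(a) - trace(b a b a b^2 a b a) = x*y^2*z^3 - 2*x^2*y*z^2 - y*z^4 + x^3*z - x*y^2*z + x*z^3 + x^2*y + 3*y*z^2 - 3*x*z - y
use: trace(b a b a b^2 a^-1 b a^-1) = trace(b a^-1 b a b a b^2) * trace(a) - trace(b a^-1 b a b a b^2 a) = x^2*y^3*z^2 - x^3*y^2*z - 2*x*y^2*z^3 - x^2*y^3 + x^2*y*z^2 + y*z^4 + 3*x*y^2*z + x^2*y - 3*y*z^2 + y
trace(b a b a b^2 a^-1 b) = trace(b^2 a b a b^2) * trace(a) - trace(b^2 a b a b^2 a) = x*y^3*z^2 - x^2*y^2*z - y^2*z^3 - x*y^3 + y^2*z + 2*x*y + z
use: trace(b a b^2 a^-1 b a^-2 b a) = trace(b a b a b^2 a^-1 b a^-1) * trace(a) - trace(b a b a b^2 a^-1 b) = x^3*y^3*z^2 - x^4*y^2*z - 2*x^2*y^2*z^3 - x^3*y^3 + x^3*y*z^2 - x*y^3*z^2 + x*y*z^4 + 4*x^2*y^2*z + y^2*z^3 + x^3*y + x*y^3 - 3*x*y*z^2 - y^2*z - x*y - z
use: trace(a^-2 b a^-1 b a b^2 a^-1 b) = trace(b a b^2 a^-1 b a^-2 b) * trace(a) - trace(b a b^2 a^-1 b a^-2 b a) = x^4*y^4*z - x^5*y^3 - 3*x^3*y^3*z^2 + 2*x^4*y^2*z - x^2*y^4*z + 3*x^2*y^2*z^3 + 2*x^3*y^3 - x^3*y*z^2 + 2*x*y^3*z^2 - x*y*z^4 - 4*x^2*y^2*z - y^2*z^3 + x^3*y - x*y^3 + 2*x*y*z^2 - x^2*z + y^2*z + z
trace(b^-1 a^-2 b a^-1 b a b^2 a^-1) = trace(a^-2 b a^-1 b a b^2 a^-1) * trace(b) - trace(a^-2 b a^-1 b a b^2 a^-1 b) = x^3*y^3*z^2 - x^4*y^2*z - x^2*y^4*z - 2*x^2*y^2*z^3 + x^3*y^3 + x^3*y*z^2 + x*y^3*z^2 + x*y*z^4 + 2*x^2*y^2*z - x^3*y - x*y^3 - 3*x*y*z^2 + x^2*z + y^2*z + x*y - z
apply: trace(b^2 a b a^-1) = trace(b^2 a b) * trace(a) - trace(b^2 a b a) = x*y^2*z - x^2*y - y*z^2 + y
use: trace(b a b a^-2 b) = trace(b^2 a b a^-1) * trace(a) - trace(b^2 a b) = x^2*y^2*z - x^3*y - x*y*z^2 - y^2*z + 2*x*y + z
apply: trace(b a b a b a^-1) = trace(b a b a b) * trace(a) - trace(b a b a b a) = x*y*z^2 - x^2*z - z^3 - x*y + 3*z
trace(b a b a^-2 b a) = trace(b a b a b a^-1) * trace(a) - trace(b a b a b) = x^2*y*z^2 - x^3*z - x*z^3 - x^2*y - y*z^2 + 4*x*z + y
trace(a^-2 b a^-1 b a b) = trace(b a b a^-2 b) * trace(a) - trace(b a b a^-2 b a) = x^3*y^2*z - x^4*y - 2*x^2*y*z^2 + x^3*z - x*y^2*z + x*z^3 + 3*x^2*y + y*z^2 - 3*x*z - y
trace(a^-1 b a b^2 a^-2 b^-1 a^-2 b) = trace(b^-1 a^-2 b a^-1 b a b^2 a^-1) * trace(a) - trace(b^-1 a^-2 b a^-1 b a b^2) = x^4*y^3*z^2 - x^5*y^2*z - x^3*y^4*z - 2*x^3*y^2*z^3 + x^4*y^3 + x^4*y*z^2 + x^2*y^3*z^2 + x^2*y*z^4 + x^3*y^2*z - x^2*y^3 - x^2*y*z^2 + 2*x*y^2*z - x*z^3 - 2*x^2*y - y*z^2 + 2*x*z + y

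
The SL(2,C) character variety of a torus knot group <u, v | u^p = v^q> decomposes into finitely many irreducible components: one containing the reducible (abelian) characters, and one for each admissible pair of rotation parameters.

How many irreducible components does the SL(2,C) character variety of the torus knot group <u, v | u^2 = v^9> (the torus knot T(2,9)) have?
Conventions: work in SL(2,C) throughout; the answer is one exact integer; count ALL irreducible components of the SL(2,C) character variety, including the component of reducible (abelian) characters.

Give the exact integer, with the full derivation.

5

For T(2,9): irreducibility forces the central element u^2 = v^9 to one of +I, -I.
On an irreducible component, tr(u) is locked at 2*cos(pi*alpha/2) for some alpha in 1..1, and tr(v) at 2*cos(pi*beta/9) for some beta in 1..8.
The two central values (-1)^alpha I and (-1)^beta I must be the same matrix, so alpha and beta share a parity.
Counting: 1 odd alphas x 4 odd betas + 0 even alphas x 4 even betas = 4 + 0 = 4.
Total: 4 irreducible-character components + 1 reducible (abelian) component = 5.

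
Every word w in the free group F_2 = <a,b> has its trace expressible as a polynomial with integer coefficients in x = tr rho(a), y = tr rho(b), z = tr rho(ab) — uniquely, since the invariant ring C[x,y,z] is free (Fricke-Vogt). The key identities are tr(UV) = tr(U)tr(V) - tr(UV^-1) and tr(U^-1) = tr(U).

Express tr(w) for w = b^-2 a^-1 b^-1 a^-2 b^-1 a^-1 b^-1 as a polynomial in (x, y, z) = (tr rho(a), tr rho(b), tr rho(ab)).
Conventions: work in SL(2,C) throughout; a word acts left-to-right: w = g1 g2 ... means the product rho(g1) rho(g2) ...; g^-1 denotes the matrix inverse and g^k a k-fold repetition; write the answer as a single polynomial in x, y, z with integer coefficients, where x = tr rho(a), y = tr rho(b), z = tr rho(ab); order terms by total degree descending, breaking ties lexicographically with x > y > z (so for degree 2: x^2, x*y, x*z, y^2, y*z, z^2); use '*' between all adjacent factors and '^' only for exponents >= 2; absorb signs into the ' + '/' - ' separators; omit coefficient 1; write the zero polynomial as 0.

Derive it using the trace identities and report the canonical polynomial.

x*y^2*z^3 - x^2*y*z^2 - y^3*z^2 - x*z^3 + y*z^2 + 2*x*z + y

tr(b^-1) = tr(b) = y
apply: tr(b^-1 a) = tr(a)*tr(b) - tr(a b) = x*y - z
tr(b^-1 a^-1) = tr(b^-1)*tr(a) - tr(b^-1 a) = z
tr(a^-2 b^-1) = tr(b^-1 a^-1)*tr(a) - tr(b^-1) = x*z - y
tr(a^-2) = tr(a^-1)*tr(a) - tr(1) = x^2 - 2
tr(b^-2 a^-2) = tr(a^-2 b^-1)*tr(b) - tr(a^-2) = x*y*z - x^2 - y^2 + 2
tr(a^-1 b^-3 a^-1) = tr(b^-2 a^-2)*tr(b) - tr(b^-2 a^-2 b) = x*y^2*z - x^2*y - y^3 - x*z + 3*y
tr(b^-2) = tr(b^-1)*tr(b) - tr(1) = y^2 - 2
apply: tr(b^-3) = tr(b^-2)*tr(b) - tr(b^-1) = y^3 - 3*y
tr(b^-2 a) = tr(b^-1 a)*tr(b) - tr(b^-1 a b) = x*y^2 - y*z - x
use: tr(b^-3 a) = tr(b^-2 a)*tr(b) - tr(b^-2 a b) = x*y^3 - y^2*z - 2*x*y + z
apply: tr(a^-1 b^-3) = tr(b^-3)*tr(a) - tr(b^-3 a) = y^2*z - x*y - z
tr(b^-3 a^-3) = tr(a^-1 b^-3 a^-1)*tr(a) - tr(a^-1 b^-3) = x^2*y^2*z - x^3*y - x*y^3 - x^2*z - y^2*z + 4*x*y + z
apply: tr(a^-1 b^-2) = tr(a^-1 b^-1)*tr(b) - tr(a^-1) = y*z - x
tr(b^-2 a^-3) = tr(a^-1 b^-2 a^-1)*tr(a) - tr(a^-1 b^-2) = x^2*y*z - x^3 - x*y^2 - y*z + 3*x
tr(b^-3 a^-3 b^-1) = tr(b^-3 a^-3)*tr(b) - tr(b^-3 a^-3 b) = x^2*y^3*z - x^3*y^2 - x*y^4 - 2*x^2*y*z - y^3*z + x^3 + 5*x*y^2 + 2*y*z - 3*x
tr(a b a b) = tr(a b)*tr(a b) - tr(1) = z^2 - 2
tr(b a b^-1 a) = tr(a b a)*tr(b) - tr(a b a b) = x*y*z - y^2 - z^2 + 2
use: tr(a^-1 b a b^-1) = tr(b a b^-1)*tr(a) - tr(b a b^-1 a) = -x*y*z + x^2 + y^2 + z^2 - 2
apply: tr(a b^-2 a^-1 b) = tr(a^-1 b a b^-1)*tr(b) - tr(a^-1 b a) = -x*y^2*z + x^2*y + y^3 + y*z^2 - 3*y
tr(a^-1 b^-1 a b^-2) = tr(a b^-2 a^-1)*tr(b) - tr(a b^-2 a^-1 b) = x*y^2*z - x^2*y - y*z^2 + y
apply: tr(b^-2 a^-2 b^-1 a) = tr(a^-1 b^-1 a b^-2)*tr(a) - tr(a^-1 b^-1 a b^-2 a) = x^2*y^2*z - x^3*y - x*y^3 - x*y*z^2 + y^2*z + 3*x*y - z
use: tr(a^-1 b^-1 a b^-1) = tr(a b^-1 a^-1)*tr(b) - tr(a b^-1 a^-1 b) = x*y*z - x^2 - z^2 + 2
tr(b^-1 a^-2 b^-1 a) = tr(a^-1 b^-1 a b^-1)*tr(a) - tr(a^-1 b^-1 a b^-1 a) = x^2*y*z - x^3 - x*y^2 - x*z^2 + y*z + 3*x
use: tr(a^-1 b^-1 a b^-3 a^-1) = tr(b^-2 a^-2 b^-1 a)*tr(b) - tr(b^-2 a^-2 b^-1 a b) = x^2*y^3*z - x^3*y^2 - x*y^4 - x*y^2*z^2 - x^2*y*z + y^3*z + x^3 + 4*x*y^2 + x*z^2 - 2*y*z - 3*x
tr(a^-1 b^-1 a b^-3) = tr(a^-1 b^-1 a b^-2)*tr(b) - tr(a^-1 b^-1 a b^-1) = x*y^3*z - x^2*y^2 - y^2*z^2 - x*y*z + x^2 + y^2 + z^2 - 2
apply: tr(b^-3 a^-3 b^-1 a) = tr(a^-1 b^-1 a b^-3 a^-1)*tr(a) - tr(a^-1 b^-1 a b^-3) = x^3*y^3*z - x^4*y^2 - x^2*y^4 - x^2*y^2*z^2 - x^3*y*z + x^4 + 5*x^2*y^2 + x^2*z^2 + y^2*z^2 - x*y*z - 4*x^2 - y^2 - z^2 + 2
apply: tr(a^-2 b^-1 a^-1 b^-3 a^-1) = tr(b^-3 a^-3 b^-1)*tr(a) - tr(b^-3 a^-3 b^-1 a) = x^2*y^2*z^2 - x^3*y*z - x*y^3*z - x^2*z^2 - y^2*z^2 + 3*x*y*z + x^2 + y^2 + z^2 - 2
tr(a^-2 b^-1 a^-1 b^-1) = tr(a^-1 b^-1 a^-1 b^-1)*tr(a) - tr(a^-1 b^-1 a^-1 b^-1 a) = x*z^2 - y*z - x
use: tr(b a b a b) = tr(b)*tr(a b a b) - tr(a b a) = y*z^2 - x*z - y
tr(b a b a b a) = tr(a b)*tr(a b a b) - tr(a^-1 b^-1) = z^3 - 3*z
tr(a b a b a^-1 b) = tr(b a b a b)*tr(a) - tr(b a b a b a) = x*y*z^2 - x^2*z - z^3 - x*y + 3*z
tr(a^-1 b^-1 a b a b) = tr(a b a b a^-1)*tr(b) - tr(a b a b a^-1 b) = -x*y*z^2 + x^2*z + y^2*z + z^3 - 3*z
tr(a b a b^-1 a^-1 b^-1) = tr(a^-1 b^-1 a b a)*tr(b) - tr(a^-1 b^-1 a b a b) = x*y*z^2 - x^2*z - y^2*z - z^3 + x*y + 3*z
apply: tr(b^-1 a^-1 b^-2 a b a) = tr(a b a b^-1 a^-1 b^-1)*tr(b) - tr(a b a b^-1 a^-1) = x*y^2*z^2 - x^2*y*z - y^3*z - y*z^3 + x*y^2 + 3*y*z - x
apply: tr(b^-1 a^-1 b^-2 a b a^-1) = tr(b^-1 a^-1 b^-2 a b)*tr(a) - tr(b^-1 a^-1 b^-2 a b a) = -x*y^2*z^2 + x^2*y*z + y^3*z + y*z^3 - 3*y*z - x
tr(b a^-2 b^-1 a^-1 b^-2 a) = tr(b^-1 a^-1 b^-2 a b a^-1)*tr(a) - tr(b^-1 a^-1 b^-2 a b) = -x^2*y^2*z^2 + x^3*y*z + x*y^3*z + x*y*z^3 - 3*x*y*z - x^2 - y^2 + 2
apply: tr(a^-1 b a^-2 b^-1 a^-1 b^-2) = tr(b a^-2 b^-1 a^-1 b^-2)*tr(a) - tr(b a^-2 b^-1 a^-1 b^-2 a) = x^2*y^2*z^2 - x^3*y*z - x*y^3*z - x*y*z^3 + x^2*z^2 + 2*x*y*z + y^2 - 2
use: tr(a^-1 b^-2 a^-1 b) = tr(b^-2 a^-1 b)*tr(a) - tr(b^-2 a^-1 b a) = x*y^2*z - x^2*y - y^3 - y*z^2 + x*z + 3*y
apply: tr(b^-1 a^-1 b a^-2 b^-1) = tr(a^-1 b^-2 a^-1 b)*tr(a) - tr(a^-1 b^-2 a^-1 b a) = x^2*y^2*z - x^3*y - x*y^3 - x*y*z^2 + x^2*z + 3*x*y - z
use: tr(b a^-1 b a^-1) = tr(b a^-1 b)*tr(a) - tr(b a^-1 b a) = x^2*y^2 - 2*x*y*z + z^2 - 2
use: tr(a^-1 b a b a^-1 b) = tr(b a^-1 b a b)*tr(a) - tr(b a^-1 b a b a) = x^2*y^2*z - x^3*y - 2*x*y*z^2 + x^2*z + z^3 + 2*x*y - 3*z
use: tr(b a b a^-1 b) = tr(b^2 a b)*tr(a) - tr(b^2 a b a) = x*y^2*z - x^2*y - y*z^2 + y
tr(a b a^-1 b a^-2 b) = tr(a^-1 b a b a^-1 b)*tr(a) - tr(a^-1 b a b a^-1 b a) = x^3*y^2*z - x^4*y - 2*x^2*y*z^2 + x^3*z - x*y^2*z + x*z^3 + 3*x^2*y + y*z^2 - 3*x*z - y
tr(a^-1 b a^-2 b^-1 a b) = tr(a b a^-1 b a^-2)*tr(b) - tr(a b a^-1 b a^-2 b) = -x^3*y^2*z + x^4*y + x^2*y^3 + 2*x^2*y*z^2 - x^3*z - x*y^2*z - x*z^3 - 3*x^2*y + 3*x*z - y
apply: tr(b^-1 a^-1 b a^-2 b^-1 a) = tr(a^-1 b a^-2 b^-1 a)*tr(b) - tr(a^-1 b a^-2 b^-1 a b) = x^3*y^2*z - x^4*y - x^2*y^3 - 2*x^2*y*z^2 + x^3*z + x*y^2*z + x*z^3 + 4*x^2*y - 3*x*z - y
apply: tr(a^-1 b a^-2 b^-1 a^-1 b^-1) = tr(b^-1 a^-1 b a^-2 b^-1)*tr(a) - tr(b^-1 a^-1 b a^-2 b^-1 a) = x^2*y*z^2 - x*y^2*z - x*z^3 - x^2*y + 2*x*z + y
tr(a^-2 b^-1 a^-1 b^-3 a^-1 b) = tr(a^-1 b a^-2 b^-1 a^-1 b^-2)*tr(b) - tr(a^-1 b a^-2 b^-1 a^-1 b^-1) = x^2*y^3*z^2 - x^3*y^2*z - x*y^4*z - x*y^2*z^3 + 3*x*y^2*z + x*z^3 + x^2*y + y^3 - 2*x*z - 3*y
use: tr(b^-2 a^-1 b^-1 a^-2 b^-1 a^-1 b^-1) = tr(a^-2 b^-1 a^-1 b^-3 a^-1)*tr(b) - tr(a^-2 b^-1 a^-1 b^-3 a^-1 b) = x*y^2*z^3 - x^2*y*z^2 - y^3*z^2 - x*z^3 + y*z^2 + 2*x*z + y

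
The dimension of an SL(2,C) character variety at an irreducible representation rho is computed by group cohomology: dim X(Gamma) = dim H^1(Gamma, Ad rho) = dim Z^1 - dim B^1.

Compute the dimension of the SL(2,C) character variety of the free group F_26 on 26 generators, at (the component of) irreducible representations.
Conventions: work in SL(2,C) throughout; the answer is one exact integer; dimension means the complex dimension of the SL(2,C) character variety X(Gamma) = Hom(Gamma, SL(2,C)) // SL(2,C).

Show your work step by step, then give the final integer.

75

The free group F_26: 26 generators, no relators.
Z^1(Gamma, Ad rho) = (sl_2)^26: a cocycle is a free choice of one sl_2 vector per generator, so dim Z^1 = 3*26 = 78.
Irreducibility makes the coboundary map sl_2 -> Z^1 injective (trivial centralizer), so dim B^1 = 3.
dim X = dim H^1 = dim Z^1 - dim B^1 = 78 - 3 = 75.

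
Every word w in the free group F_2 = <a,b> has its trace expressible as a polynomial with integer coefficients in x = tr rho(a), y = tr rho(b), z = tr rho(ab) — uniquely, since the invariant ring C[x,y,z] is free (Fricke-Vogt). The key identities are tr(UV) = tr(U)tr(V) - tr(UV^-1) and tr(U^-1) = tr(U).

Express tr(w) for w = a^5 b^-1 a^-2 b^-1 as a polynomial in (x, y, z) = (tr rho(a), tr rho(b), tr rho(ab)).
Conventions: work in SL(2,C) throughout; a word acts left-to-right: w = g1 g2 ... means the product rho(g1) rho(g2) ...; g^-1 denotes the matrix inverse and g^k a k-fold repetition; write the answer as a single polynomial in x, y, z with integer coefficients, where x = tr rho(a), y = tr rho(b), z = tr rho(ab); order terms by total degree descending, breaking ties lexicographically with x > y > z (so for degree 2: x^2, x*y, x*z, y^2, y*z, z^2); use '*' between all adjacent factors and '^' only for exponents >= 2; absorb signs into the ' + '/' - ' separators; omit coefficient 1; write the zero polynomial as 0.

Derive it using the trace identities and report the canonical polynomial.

use: trace(a^2) = trace(a)*trace(a) - trace(1) = x^2 - 2
trace(a^3) = trace(a)*trace(a^2) - trace(a) = x^3 - 3*x
trace(a b a) = trace(a)*trace(b a) - trace(b) = x*z - y
apply: trace(a^3 b) = trace(a)*trace(a b a) - trace(a b) = x^2*z - x*y - z
use: trace(a^3 b^-1) = trace(a^3)*trace(b) - trace(a^3 b) = x^3*y - x^2*z - 2*x*y + z
apply: trace(a^4) = trace(a)*trace(a^3) - trace(a^2) = x^4 - 4*x^2 + 2
trace(a^5) = trace(a)*trace(a^4) - trace(a^3) = x^5 - 5*x^3 + 5*x
trace(a b a^3) = trace(a)*trace(a^2 b a) - trace(a^2 b) = x^3*z - x^2*y - 2*x*z + y
trace(b a^5) = trace(a)*trace(a b a^3) - trace(a b a^2) = x^4*z - x^3*y - 3*x^2*z + 2*x*y + z
trace(a b a^5) = trace(a)*trace(b a^5) - trace(b a^4) = x^5*z - x^4*y - 4*x^3*z + 3*x^2*y + 3*x*z - y
apply: trace(b a b a) = trace(a b)*trace(a b) - trace(1)   [split at repeated a] = z^2 - 2
apply: trace(b a b) = trace(b)*trace(a b) - trace(a) = y*z - x
trace(a b a b a) = trace(a)*trace(b a b a) - trace(b a b) = x*z^2 - y*z - x
apply: trace(b a b a^3) = trace(a)*trace(a b a b a) - trace(a b a b) = x^2*z^2 - x*y*z - x^2 - z^2 + 2
trace(a^3 b a b a) = trace(a)*trace(b a b a^3) - trace(b a b a^2) = x^3*z^2 - x^2*y*z - x^3 - 2*x*z^2 + y*z + 3*x
trace(a b a^5 b) = trace(a)*trace(a^3 b a b a) - trace(a^3 b a b) = x^4*z^2 - x^3*y*z - x^4 - 3*x^2*z^2 + 2*x*y*z + 4*x^2 + z^2 - 2
trace(b a^5 b^-1 a) = trace(a b a^5)*trace(b) - trace(a b a^5 b) = x^5*y*z - x^4*y^2 - x^4*z^2 - 3*x^3*y*z + x^4 + 3*x^2*y^2 + 3*x^2*z^2 + x*y*z - 4*x^2 - y^2 - z^2 + 2
trace(b a^5 b^-1 a^-1) = trace(b a^5 b^-1)*trace(a) - trace(b a^5 b^-1 a) = -x^5*y*z + x^6 + x^4*y^2 + x^4*z^2 + 3*x^3*y*z - 6*x^4 - 3*x^2*y^2 - 3*x^2*z^2 - x*y*z + 9*x^2 + y^2 + z^2 - 2
trace(a^5 b^-1 a^-2 b) = trace(b a^5 b^-1 a^-1)*trace(a) - trace(b a^5 b^-1) = -x^6*y*z + x^7 + x^5*y^2 + x^5*z^2 + 3*x^4*y*z - 7*x^5 - 3*x^3*y^2 - 3*x^3*z^2 - x^2*y*z + 14*x^3 + x*y^2 + x*z^2 - 7*x
apply: trace(a^5 b^-1 a^-2 b^-1) = trace(a^5 b^-1 a^-2)*trace(b) - trace(a^5 b^-1 a^-2 b) = x^6*y*z - x^7 - x^5*y^2 - x^5*z^2 - 3*x^4*y*z + 7*x^5 + 4*x^3*y^2 + 3*x^3*z^2 - 14*x^3 - 3*x*y^2 - x*z^2 + y*z + 7*x

x^6*y*z - x^7 - x^5*y^2 - x^5*z^2 - 3*x^4*y*z + 7*x^5 + 4*x^3*y^2 + 3*x^3*z^2 - 14*x^3 - 3*x*y^2 - x*z^2 + y*z + 7*x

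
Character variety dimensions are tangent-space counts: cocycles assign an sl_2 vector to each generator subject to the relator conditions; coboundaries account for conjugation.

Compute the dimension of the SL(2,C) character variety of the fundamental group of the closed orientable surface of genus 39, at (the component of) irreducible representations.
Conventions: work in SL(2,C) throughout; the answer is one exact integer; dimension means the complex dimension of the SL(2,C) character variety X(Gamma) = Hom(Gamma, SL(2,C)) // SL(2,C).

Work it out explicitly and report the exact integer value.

Gamma = pi_1(Sigma_39) = < a_1, b_1, ..., a_39, b_39 | prod [a_i, b_i] > has 2g = 78 generators and 1 relator.
A cocycle assigns one sl_2 vector per generator subject to the relator condition d_2(z) = 0: dim of the unconstrained space is 3*2g = 234.
H^2 = coker(d_2) is dual to H^0 = 0 at irreducible rho (Poincare duality), so d_2 is onto: dim Z^1 = 231.
dim B^1 = 3 (coboundaries, injective at irreducible rho).
dim X = dim H^1 = 231 - 3 = 228.

228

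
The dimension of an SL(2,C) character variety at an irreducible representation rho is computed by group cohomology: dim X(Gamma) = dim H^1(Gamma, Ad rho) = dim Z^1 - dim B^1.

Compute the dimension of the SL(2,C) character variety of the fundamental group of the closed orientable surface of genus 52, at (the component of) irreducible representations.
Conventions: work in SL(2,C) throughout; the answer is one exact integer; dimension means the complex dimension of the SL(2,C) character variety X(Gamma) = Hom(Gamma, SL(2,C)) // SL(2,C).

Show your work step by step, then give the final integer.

pi_1 of the closed genus-52 surface has 104 generators bound by the single product-of-commutators relator.
Before the relator condition, cocycle space has dim 3*104 = 312.
d_2 is surjective at irreducible rho (its cokernel H^2 is dual to H^0 = 0), so dim Z^1 = 312 - 3 = 309.
Coboundaries contribute dim B^1 = 3 (injective at irreducible rho).
dim H^1 = 309 - 3 = 306 = dim X.

306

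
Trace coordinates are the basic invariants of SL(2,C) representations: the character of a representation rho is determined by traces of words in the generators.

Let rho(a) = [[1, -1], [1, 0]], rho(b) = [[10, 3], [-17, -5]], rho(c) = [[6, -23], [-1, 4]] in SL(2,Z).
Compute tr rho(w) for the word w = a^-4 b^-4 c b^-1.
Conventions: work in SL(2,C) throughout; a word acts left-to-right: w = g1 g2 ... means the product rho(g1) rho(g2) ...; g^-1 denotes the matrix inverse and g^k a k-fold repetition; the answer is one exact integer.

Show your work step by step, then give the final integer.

rho(a^-1) = [[0, 1], [-1, 1]]
... * rho(a^-1) = [[0, 1], [-1, 1]]  ->  [[-1, 1], [-1, 0]]
... * rho(a^-1) = [[0, 1], [-1, 1]]  ->  [[-1, 0], [0, -1]]
... * rho(a^-1) = [[0, 1], [-1, 1]]  ->  [[0, -1], [1, -1]]
... * rho(b^-1) = [[-5, -3], [17, 10]]  ->  [[-17, -10], [-22, -13]]
... * rho(b^-1) = [[-5, -3], [17, 10]]  ->  [[-85, -49], [-111, -64]]
... * rho(b^-1) = [[-5, -3], [17, 10]]  ->  [[-408, -235], [-533, -307]]
... * rho(b^-1) = [[-5, -3], [17, 10]]  ->  [[-1955, -1126], [-2554, -1471]]
... * rho(c) = [[6, -23], [-1, 4]]  ->  [[-10604, 40461], [-13853, 52858]]
... * rho(b^-1) = [[-5, -3], [17, 10]]  ->  [[740857, 436422], [967851, 570139]]
tr = 740857 + 570139 = 1310996

1310996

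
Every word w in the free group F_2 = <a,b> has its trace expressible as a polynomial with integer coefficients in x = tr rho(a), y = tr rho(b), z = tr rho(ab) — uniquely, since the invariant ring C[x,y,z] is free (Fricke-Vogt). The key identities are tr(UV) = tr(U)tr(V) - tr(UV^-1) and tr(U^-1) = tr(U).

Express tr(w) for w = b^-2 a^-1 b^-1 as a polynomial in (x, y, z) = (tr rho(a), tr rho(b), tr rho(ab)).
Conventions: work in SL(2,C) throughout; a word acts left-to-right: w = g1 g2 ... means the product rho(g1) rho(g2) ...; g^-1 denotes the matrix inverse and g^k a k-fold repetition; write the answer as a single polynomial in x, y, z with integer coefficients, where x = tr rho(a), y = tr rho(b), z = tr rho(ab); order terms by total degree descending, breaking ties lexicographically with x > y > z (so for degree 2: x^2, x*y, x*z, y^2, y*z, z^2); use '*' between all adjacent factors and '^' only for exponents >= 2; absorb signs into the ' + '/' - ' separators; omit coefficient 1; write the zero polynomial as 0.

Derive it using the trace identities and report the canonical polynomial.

trace(b^-1) = trace(b) = y
trace(b^-2) = trace(b^-1) * trace(b) - trace(1) = y^2 - 2
trace(a b^-1) = trace(a) * trace(b) - trace(a b) = x*y - z
trace(b^-2 a) = trace(a b^-1) * trace(b) - trace(a) = x*y^2 - y*z - x
reduce: trace(a^-1 b^-2) = trace(b^-2) * trace(a) - trace(b^-2 a) = y*z - x
so trace(b^-2 a^-1 b^-1) = trace(a^-1 b^-2) * trace(b) - trace(a^-1 b^-1) = y^2*z - x*y - z

y^2*z - x*y - z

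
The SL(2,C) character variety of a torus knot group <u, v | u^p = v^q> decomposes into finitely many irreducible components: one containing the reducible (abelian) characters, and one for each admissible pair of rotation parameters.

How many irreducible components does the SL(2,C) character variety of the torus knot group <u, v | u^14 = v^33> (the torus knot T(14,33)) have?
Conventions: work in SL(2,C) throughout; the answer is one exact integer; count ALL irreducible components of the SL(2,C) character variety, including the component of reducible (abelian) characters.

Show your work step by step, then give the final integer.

209

In the torus knot group T(14,33), u^14 = v^33 is central, so an irreducible representation sends it to +I or -I (Schur).
This locks tr(u) to 2*cos(pi*alpha/14), alpha in 1..13, and tr(v) to 2*cos(pi*beta/33), beta in 1..32, on each component of irreducible characters.
u^14 = (-1)^alpha I and v^33 = (-1)^beta I must agree, so alpha and beta have equal parity.
Enumerate parity-matched pairs: 7*16 odd-odd plus 6*16 even-even gives 208.
components with irreducible characters: 208; plus the single component of reducible (abelian) characters: total 209.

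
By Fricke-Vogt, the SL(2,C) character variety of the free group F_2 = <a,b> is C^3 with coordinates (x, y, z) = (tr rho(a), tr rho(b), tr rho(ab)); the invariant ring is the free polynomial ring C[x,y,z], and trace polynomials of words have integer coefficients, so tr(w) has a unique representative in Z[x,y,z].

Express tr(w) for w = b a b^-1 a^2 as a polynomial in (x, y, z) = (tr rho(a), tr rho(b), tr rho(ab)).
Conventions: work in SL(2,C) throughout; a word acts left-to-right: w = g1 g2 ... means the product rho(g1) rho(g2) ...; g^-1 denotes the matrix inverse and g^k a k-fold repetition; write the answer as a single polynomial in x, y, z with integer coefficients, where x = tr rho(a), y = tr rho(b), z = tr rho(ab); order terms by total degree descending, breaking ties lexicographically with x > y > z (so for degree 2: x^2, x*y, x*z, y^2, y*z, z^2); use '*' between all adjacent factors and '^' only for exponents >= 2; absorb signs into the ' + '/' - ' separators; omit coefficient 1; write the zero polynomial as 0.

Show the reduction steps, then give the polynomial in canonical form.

x^2*y*z - x*y^2 - x*z^2 + x

tr(a b a) = tr(a)*tr(b a) - tr(b) = x*z - y
so tr(a^2 b a) = tr(a)*tr(a b a) - tr(a b) = x^2*z - x*y - z
so tr(b a b a) = tr(a b)*tr(a b) - tr(1)   [split at repeated a] = z^2 - 2
tr(b a b) = tr(b)*tr(a b) - tr(a) = y*z - x
so tr(a^2 b a b) = tr(a)*tr(b a b a) - tr(b a b) = x*z^2 - y*z - x
reduce: tr(b a b^-1 a^2) = tr(a^2 b a)*tr(b) - tr(a^2 b a b) = x^2*y*z - x*y^2 - x*z^2 + x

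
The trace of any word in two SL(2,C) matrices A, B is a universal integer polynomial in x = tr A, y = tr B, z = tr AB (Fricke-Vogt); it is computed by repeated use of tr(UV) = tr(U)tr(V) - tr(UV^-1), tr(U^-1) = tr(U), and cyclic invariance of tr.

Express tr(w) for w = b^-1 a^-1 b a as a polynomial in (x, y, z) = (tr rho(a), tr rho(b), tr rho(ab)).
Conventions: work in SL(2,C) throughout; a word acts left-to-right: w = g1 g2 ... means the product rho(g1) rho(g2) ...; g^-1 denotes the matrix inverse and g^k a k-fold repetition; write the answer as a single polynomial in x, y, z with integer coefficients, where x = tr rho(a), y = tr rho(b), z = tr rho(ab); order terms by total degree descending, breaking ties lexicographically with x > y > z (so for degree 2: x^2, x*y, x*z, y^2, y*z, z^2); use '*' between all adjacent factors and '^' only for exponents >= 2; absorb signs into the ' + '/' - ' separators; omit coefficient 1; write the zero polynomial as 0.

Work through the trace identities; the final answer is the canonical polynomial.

so tr(a b a) = tr(a)*tr(b a) - tr(b) = x*z - y
reduce: tr(a b a b) = tr(a b)*tr(a b) - tr(1) = z^2 - 2
so tr(b a b^-1 a) = tr(a b a)*tr(b) - tr(a b a b) = x*y*z - y^2 - z^2 + 2
tr(b^-1 a^-1 b a) = tr(b a b^-1)*tr(a) - tr(b a b^-1 a) = -x*y*z + x^2 + y^2 + z^2 - 2

-x*y*z + x^2 + y^2 + z^2 - 2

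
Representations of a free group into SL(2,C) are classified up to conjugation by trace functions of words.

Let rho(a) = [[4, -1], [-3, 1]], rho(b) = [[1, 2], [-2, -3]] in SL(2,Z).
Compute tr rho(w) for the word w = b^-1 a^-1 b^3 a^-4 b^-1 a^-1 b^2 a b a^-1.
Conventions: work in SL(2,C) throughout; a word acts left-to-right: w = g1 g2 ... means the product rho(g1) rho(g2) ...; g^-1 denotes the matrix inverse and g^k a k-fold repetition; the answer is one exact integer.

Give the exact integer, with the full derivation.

-50666

rho(b^-1) = [[-3, -2], [2, 1]]
... * rho(a^-1) = [[1, 1], [3, 4]]  ->  [[-9, -11], [5, 6]]
... * rho(b) = [[1, 2], [-2, -3]]  ->  [[13, 15], [-7, -8]]
... * rho(b) = [[1, 2], [-2, -3]]  ->  [[-17, -19], [9, 10]]
... * rho(b) = [[1, 2], [-2, -3]]  ->  [[21, 23], [-11, -12]]
... * rho(a^-1) = [[1, 1], [3, 4]]  ->  [[90, 113], [-47, -59]]
... * rho(a^-1) = [[1, 1], [3, 4]]  ->  [[429, 542], [-224, -283]]
... * rho(a^-1) = [[1, 1], [3, 4]]  ->  [[2055, 2597], [-1073, -1356]]
... * rho(a^-1) = [[1, 1], [3, 4]]  ->  [[9846, 12443], [-5141, -6497]]
... * rho(b^-1) = [[-3, -2], [2, 1]]  ->  [[-4652, -7249], [2429, 3785]]
... * rho(a^-1) = [[1, 1], [3, 4]]  ->  [[-26399, -33648], [13784, 17569]]
... * rho(b) = [[1, 2], [-2, -3]]  ->  [[40897, 48146], [-21354, -25139]]
... * rho(b) = [[1, 2], [-2, -3]]  ->  [[-55395, -62644], [28924, 32709]]
... * rho(a) = [[4, -1], [-3, 1]]  ->  [[-33648, -7249], [17569, 3785]]
... * rho(b) = [[1, 2], [-2, -3]]  ->  [[-19150, -45549], [9999, 23783]]
... * rho(a^-1) = [[1, 1], [3, 4]]  ->  [[-155797, -201346], [81348, 105131]]
tr = -155797 + 105131 = -50666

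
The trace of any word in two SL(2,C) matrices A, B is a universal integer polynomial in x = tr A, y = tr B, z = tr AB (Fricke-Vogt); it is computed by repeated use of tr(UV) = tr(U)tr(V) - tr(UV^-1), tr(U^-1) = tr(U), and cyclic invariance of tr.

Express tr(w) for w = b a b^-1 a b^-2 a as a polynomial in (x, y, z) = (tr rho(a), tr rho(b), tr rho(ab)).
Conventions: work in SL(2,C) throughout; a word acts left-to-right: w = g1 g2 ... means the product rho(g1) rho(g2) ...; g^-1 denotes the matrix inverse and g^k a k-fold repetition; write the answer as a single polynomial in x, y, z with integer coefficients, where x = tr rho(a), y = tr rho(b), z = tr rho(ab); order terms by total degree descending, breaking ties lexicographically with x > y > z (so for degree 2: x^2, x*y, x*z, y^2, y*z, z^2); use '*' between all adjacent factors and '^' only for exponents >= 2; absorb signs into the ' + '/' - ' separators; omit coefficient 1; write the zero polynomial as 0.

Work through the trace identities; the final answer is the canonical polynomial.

x^2*y^3*z - x*y^4 - 2*x*y^2*z^2 - x^2*y*z + y^3*z + y*z^3 + 3*x*y^2 + x*z^2 - 3*y*z - x

tr(b a^2) = tr(a) * tr(b a) - tr(b) = x*z - y
tr(a b a^2) = tr(a) * tr(b a^2) - tr(b a) = x^2*z - x*y - z
tr(b a b a) = tr(b a) * tr(b a) - tr(1) = z^2 - 2
tr(b a b) = tr(b) * tr(a b) - tr(a) = y*z - x
tr(a b a^2 b) = tr(a) * tr(b a b a) - tr(b a b) = x*z^2 - y*z - x
tr(b^-1 a b a^2) = tr(a b a^2) * tr(b) - tr(a b a^2 b) = x^2*y*z - x*y^2 - x*z^2 + x
tr(a b^-2 a b a) = tr(b^-1 a b a^2) * tr(b) - tr(b^-1 a b a^2 b) = x^2*y^2*z - x*y^3 - x*y*z^2 - x^2*z + 2*x*y + z
tr(a b a b a b) = tr(b a b a) * tr(b a) - tr(a b) = z^3 - 3*z
tr(b^-1 a b a b a) = tr(a b a b a) * tr(b) - tr(a b a b a b) = x*y*z^2 - y^2*z - z^3 - x*y + 3*z
tr(a b^-2 a b a b) = tr(b^-1 a b a b a) * tr(b) - tr(b^-1 a b a b a b) = x*y^2*z^2 - y^3*z - y*z^3 - x*y^2 - x*z^2 + 4*y*z + x
tr(b a b^-1 a b^-2 a) = tr(a b^-2 a b a) * tr(b) - tr(a b^-2 a b a b) = x^2*y^3*z - x*y^4 - 2*x*y^2*z^2 - x^2*y*z + y^3*z + y*z^3 + 3*x*y^2 + x*z^2 - 3*y*z - x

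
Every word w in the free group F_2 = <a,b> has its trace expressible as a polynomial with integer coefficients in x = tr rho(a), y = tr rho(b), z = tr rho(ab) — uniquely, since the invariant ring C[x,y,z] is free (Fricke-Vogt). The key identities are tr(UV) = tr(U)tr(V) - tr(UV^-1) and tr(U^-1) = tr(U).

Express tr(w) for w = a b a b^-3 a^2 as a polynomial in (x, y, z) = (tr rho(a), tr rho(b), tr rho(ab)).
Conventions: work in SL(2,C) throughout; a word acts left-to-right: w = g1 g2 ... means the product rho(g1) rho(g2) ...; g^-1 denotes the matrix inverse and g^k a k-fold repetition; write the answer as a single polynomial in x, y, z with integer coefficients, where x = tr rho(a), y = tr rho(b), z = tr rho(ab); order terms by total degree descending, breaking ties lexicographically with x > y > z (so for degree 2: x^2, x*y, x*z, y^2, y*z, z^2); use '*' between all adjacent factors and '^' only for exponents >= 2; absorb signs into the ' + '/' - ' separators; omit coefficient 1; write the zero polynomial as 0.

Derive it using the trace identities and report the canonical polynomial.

x^3*y^3*z - x^2*y^4 - x^2*y^2*z^2 - 2*x^3*y*z - x*y^3*z + 3*x^2*y^2 + x^2*z^2 + y^4 + y^2*z^2 + 3*x*y*z - x^2 - 4*y^2 - z^2 + 2

trace(a b a) = trace(a)*trace(b a) - trace(b)   [square of a] = x*z - y
trace(a^2 b a) = trace(a)*trace(a b a) - trace(a b)   [square of a] = x^2*z - x*y - z
trace(a^3 b a) = trace(a)*trace(a^2 b a) - trace(a^2 b)   [square of a] = x^3*z - x^2*y - 2*x*z + y
trace(b a b a) = trace(b a)*trace(b a) - trace(1)   [split at a repeated b] = z^2 - 2
trace(b a b) = trace(b)*trace(a b) - trace(a)   [square of b] = y*z - x
trace(a b a b a) = trace(a)*trace(b a b a) - trace(b a b)   [square of a] = x*z^2 - y*z - x
trace(a^3 b a b) = trace(a)*trace(a b a b a) - trace(a b a b)   [square of a] = x^2*z^2 - x*y*z - x^2 - z^2 + 2
trace(b^-1 a^3 b a) = trace(a^3 b a)*trace(b) - trace(a^3 b a b)   [inverse elimination on b] = x^3*y*z - x^2*y^2 - x^2*z^2 - x*y*z + x^2 + y^2 + z^2 - 2
trace(b^-2 a^3 b a) = trace(b^-1 a^3 b a)*trace(b) - trace(b^-1 a^3 b a b)   [inverse elimination on b] = x^3*y^2*z - x^2*y^3 - x^2*y*z^2 - x^3*z - x*y^2*z + 2*x^2*y + y^3 + y*z^2 + 2*x*z - 3*y
trace(a b a b^-3 a^2) = trace(b^-2 a^3 b a)*trace(b) - trace(b^-2 a^3 b a b)   [inverse elimination on b] = x^3*y^3*z - x^2*y^4 - x^2*y^2*z^2 - 2*x^3*y*z - x*y^3*z + 3*x^2*y^2 + x^2*z^2 + y^4 + y^2*z^2 + 3*x*y*z - x^2 - 4*y^2 - z^2 + 2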